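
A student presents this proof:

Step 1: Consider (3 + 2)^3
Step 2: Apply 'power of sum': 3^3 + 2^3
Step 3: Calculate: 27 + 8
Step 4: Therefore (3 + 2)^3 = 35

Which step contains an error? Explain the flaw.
Step 2: Apply 'power of sum': 3^3 + 2^3

Step 2 incorrectly applies a non-existent rule '(a+b)^n = a^n + b^n'. This is false in general. The correct expansion uses the binomial theorem. The actual value is (3 + 2)^3 = 5^3 = 125, not 35.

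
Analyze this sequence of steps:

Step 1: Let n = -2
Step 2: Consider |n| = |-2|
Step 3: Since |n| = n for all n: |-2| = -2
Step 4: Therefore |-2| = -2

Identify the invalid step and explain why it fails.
Step 3: Since |n| = n for all n: |-2| = -2

Step 3 incorrectly states that |n| = n for all n. The correct definition is |n| = n when n >= 0, and |n| = -n when n < 0. Since -2 < 0, we have |-2| = -(-2) = 2, not -2.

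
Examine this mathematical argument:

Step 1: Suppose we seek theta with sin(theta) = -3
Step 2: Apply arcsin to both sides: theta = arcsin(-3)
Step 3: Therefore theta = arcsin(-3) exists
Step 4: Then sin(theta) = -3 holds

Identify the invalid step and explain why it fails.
Step 2: Apply arcsin to both sides: theta = arcsin(-3)

Step 2 applies arcsin to -3. However, arcsin(x) is only defined for x in [-1, 1] because sin(theta) can only produce values in that range. Since |-3| > 1, arcsin(-3) is undefined. There is no angle whose sine equals -3.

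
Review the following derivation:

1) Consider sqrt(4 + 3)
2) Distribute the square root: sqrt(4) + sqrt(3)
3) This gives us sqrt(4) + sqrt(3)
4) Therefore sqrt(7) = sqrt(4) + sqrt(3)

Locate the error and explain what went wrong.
Step 2: Distribute the square root: sqrt(4) + sqrt(3)

Step 2 incorrectly 'distributes' the square root over addition. The square root function does not distribute: sqrt(a + b) ≠ sqrt(a) + sqrt(b). In fact, sqrt(4 + 3) = sqrt(7) ≈ 2.6458, while sqrt(4) + sqrt(3) ≈ 3.7321.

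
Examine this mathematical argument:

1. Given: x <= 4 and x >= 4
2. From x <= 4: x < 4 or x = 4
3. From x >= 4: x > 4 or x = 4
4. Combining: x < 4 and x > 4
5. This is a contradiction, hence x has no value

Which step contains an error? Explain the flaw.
Step 4: Combining: x < 4 and x > 4

Step 4 incorrectly combines the conditions. From x <= 4 and x >= 4, the intersection is x = 4. The error treats the 'or' cases as 'and' requirements. The correct conclusion is that x = 4 is the unique solution, not that no solution exists.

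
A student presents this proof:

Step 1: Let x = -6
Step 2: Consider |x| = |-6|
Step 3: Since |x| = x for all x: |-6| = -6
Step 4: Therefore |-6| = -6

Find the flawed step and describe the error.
Step 3: Since |x| = x for all x: |-6| = -6

Step 3 incorrectly states that |x| = x for all x. The correct definition is |x| = x when x >= 0, and |x| = -x when x < 0. Since -6 < 0, we have |-6| = -(-6) = 6, not -6.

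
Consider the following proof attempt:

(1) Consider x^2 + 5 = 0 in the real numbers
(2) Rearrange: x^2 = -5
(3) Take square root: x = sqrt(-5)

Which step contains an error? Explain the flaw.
Step 3: Take square root: x = sqrt(-5)

Step 3 takes the square root of -5, which is negative. In the real number system, the square root of a negative number is undefined. The equation x^2 + 5 = 0 has no real solutions. Square roots of negative numbers only exist in the complex numbers.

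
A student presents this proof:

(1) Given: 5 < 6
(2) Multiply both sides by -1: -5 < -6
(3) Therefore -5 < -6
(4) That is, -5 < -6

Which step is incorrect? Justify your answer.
Step 2: Multiply both sides by -1: -5 < -6

Step 2 multiplies both sides by -1 but fails to reverse the inequality sign. When multiplying (or dividing) an inequality by a negative number, the direction must be reversed. Since 5 < 6, we should get -5 > -6, i.e., -5 > -6.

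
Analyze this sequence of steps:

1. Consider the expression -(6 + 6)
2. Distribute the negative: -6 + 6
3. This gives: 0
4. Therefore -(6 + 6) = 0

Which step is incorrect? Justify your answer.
Step 2: Distribute the negative: -6 + 6

Step 2 incorrectly distributes the negative sign. The correct distribution is -(6 + 6) = -6 - 6 = -12. The negative must be applied to both terms, not just the first. The error treats -(6 + 6) as -6 + 6, which equals 0 instead of -12.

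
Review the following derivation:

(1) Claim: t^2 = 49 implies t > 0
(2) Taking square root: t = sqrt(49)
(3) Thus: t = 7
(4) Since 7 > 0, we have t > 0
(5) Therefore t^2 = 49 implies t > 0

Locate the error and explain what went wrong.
Step 2: Taking square root: t = sqrt(49)

Step 2 takes the square root and assumes the positive root only. The equation t^2 = 49 actually has two solutions: t = 7 and t = -7. The proof silently assumes t > 0 without justification, then uses this assumption to conclude t > 0, which is circular. The counterexample t = -7 shows the claim is false.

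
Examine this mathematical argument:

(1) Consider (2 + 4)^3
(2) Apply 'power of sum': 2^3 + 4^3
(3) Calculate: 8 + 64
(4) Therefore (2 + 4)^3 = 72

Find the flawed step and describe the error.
Step 2: Apply 'power of sum': 2^3 + 4^3

Step 2 incorrectly applies a non-existent rule '(a+b)^n = a^n + b^n'. This is false in general. The correct expansion uses the binomial theorem. The actual value is (2 + 4)^3 = 6^3 = 216, not 72.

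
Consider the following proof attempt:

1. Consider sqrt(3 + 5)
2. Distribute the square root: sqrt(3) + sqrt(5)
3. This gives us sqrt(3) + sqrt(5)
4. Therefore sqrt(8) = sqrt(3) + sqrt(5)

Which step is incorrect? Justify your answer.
Step 2: Distribute the square root: sqrt(3) + sqrt(5)

Step 2 incorrectly 'distributes' the square root over addition. The square root function does not distribute: sqrt(a + b) ≠ sqrt(a) + sqrt(b). In fact, sqrt(3 + 5) = sqrt(8) ≈ 2.8284, while sqrt(3) + sqrt(5) ≈ 3.9681.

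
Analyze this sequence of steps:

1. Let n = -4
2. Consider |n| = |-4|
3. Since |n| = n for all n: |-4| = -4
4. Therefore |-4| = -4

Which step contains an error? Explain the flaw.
Step 3: Since |n| = n for all n: |-4| = -4

Step 3 incorrectly states that |n| = n for all n. The correct definition is |n| = n when n >= 0, and |n| = -n when n < 0. Since -4 < 0, we have |-4| = -(-4) = 4, not -4.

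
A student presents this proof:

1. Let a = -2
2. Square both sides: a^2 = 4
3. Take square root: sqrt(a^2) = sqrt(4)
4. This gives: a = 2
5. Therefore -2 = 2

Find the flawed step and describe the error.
Step 4: This gives: a = 2

Step 4 incorrectly states that sqrt(a^2) = a. The correct identity is sqrt(a^2) = |a|. Since a = -2 < 0, we have sqrt(a^2) = |-2| = 2, not a = -2.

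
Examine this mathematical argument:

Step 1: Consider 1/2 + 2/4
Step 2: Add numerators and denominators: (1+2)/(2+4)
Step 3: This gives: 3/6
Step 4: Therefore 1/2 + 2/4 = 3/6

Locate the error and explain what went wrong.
Step 2: Add numerators and denominators: (1+2)/(2+4)

Step 2 incorrectly adds fractions by separately adding numerators and denominators. This is wrong. The correct method requires a common denominator: 1/2 + 2/4 = (1×4 + 2×2)/(2×4) = 8/8 = 1. The method used gives 3/6, which is different.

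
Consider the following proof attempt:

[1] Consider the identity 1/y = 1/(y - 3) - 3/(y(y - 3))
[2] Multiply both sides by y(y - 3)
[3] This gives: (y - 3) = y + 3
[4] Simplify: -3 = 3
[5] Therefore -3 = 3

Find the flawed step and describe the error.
Step 3: This gives: (y - 3) = y + 3

Step 3 makes a sign error when clearing denominators. Multiplying -3/(y(y - 3)) by y(y - 3) gives -3, not +3. The correct result is (y - 3) = y - 3, which is trivially true, not (y - 3) = y + 3. (Step 1 is a valid identity: 1/(y - 3) - 3/(y(y - 3)) = (y - 3)/(y(y - 3)) = 1/y.)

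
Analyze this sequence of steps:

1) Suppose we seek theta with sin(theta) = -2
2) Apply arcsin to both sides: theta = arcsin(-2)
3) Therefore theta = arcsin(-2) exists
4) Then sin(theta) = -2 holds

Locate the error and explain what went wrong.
Step 2: Apply arcsin to both sides: theta = arcsin(-2)

Step 2 applies arcsin to -2. However, arcsin(x) is only defined for x in [-1, 1] because sin(theta) can only produce values in that range. Since |-2| > 1, arcsin(-2) is undefined. There is no angle whose sine equals -2.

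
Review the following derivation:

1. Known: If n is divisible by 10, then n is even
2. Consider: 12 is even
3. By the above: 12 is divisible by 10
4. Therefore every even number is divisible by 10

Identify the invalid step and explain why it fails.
Step 3: By the above: 12 is divisible by 10

Step 3 commits the fallacy of affirming the consequent. The known fact 'divisible by 10 → even' does NOT imply 'even → divisible by 10'. That would be the converse, which is false. For example, 12 is even but 12 ÷ 10 = 1.20, which is not an integer.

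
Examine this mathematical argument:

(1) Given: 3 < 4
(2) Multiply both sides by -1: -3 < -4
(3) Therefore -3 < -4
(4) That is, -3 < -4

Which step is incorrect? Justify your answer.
Step 2: Multiply both sides by -1: -3 < -4

Step 2 multiplies both sides by -1 but fails to reverse the inequality sign. When multiplying (or dividing) an inequality by a negative number, the direction must be reversed. Since 3 < 4, we should get -3 > -4, i.e., -3 > -4.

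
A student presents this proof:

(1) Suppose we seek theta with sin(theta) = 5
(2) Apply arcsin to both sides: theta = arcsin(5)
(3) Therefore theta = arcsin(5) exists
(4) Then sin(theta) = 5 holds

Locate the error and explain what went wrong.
Step 2: Apply arcsin to both sides: theta = arcsin(5)

Step 2 applies arcsin to 5. However, arcsin(x) is only defined for x in [-1, 1] because sin(theta) can only produce values in that range. Since |5| > 1, arcsin(5) is undefined. There is no angle whose sine equals 5.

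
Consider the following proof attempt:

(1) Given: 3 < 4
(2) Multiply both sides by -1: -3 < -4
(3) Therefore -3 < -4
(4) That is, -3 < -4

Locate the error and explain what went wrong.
Step 2: Multiply both sides by -1: -3 < -4

Step 2 multiplies both sides by -1 but fails to reverse the inequality sign. When multiplying (or dividing) an inequality by a negative number, the direction must be reversed. Since 3 < 4, we should get -3 > -4, i.e., -3 > -4.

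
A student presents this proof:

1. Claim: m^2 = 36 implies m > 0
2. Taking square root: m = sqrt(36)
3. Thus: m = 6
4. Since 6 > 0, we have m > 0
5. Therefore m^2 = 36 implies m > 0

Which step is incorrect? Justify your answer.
Step 2: Taking square root: m = sqrt(36)

Step 2 takes the square root and assumes the positive root only. The equation m^2 = 36 actually has two solutions: m = 6 and m = -6. The proof silently assumes m > 0 without justification, then uses this assumption to conclude m > 0, which is circular. The counterexample m = -6 shows the claim is false.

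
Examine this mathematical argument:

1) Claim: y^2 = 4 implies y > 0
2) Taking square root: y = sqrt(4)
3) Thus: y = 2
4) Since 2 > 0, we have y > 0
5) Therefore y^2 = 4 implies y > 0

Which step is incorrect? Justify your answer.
Step 2: Taking square root: y = sqrt(4)

Step 2 takes the square root and assumes the positive root only. The equation y^2 = 4 actually has two solutions: y = 2 and y = -2. The proof silently assumes y > 0 without justification, then uses this assumption to conclude y > 0, which is circular. The counterexample y = -2 shows the claim is false.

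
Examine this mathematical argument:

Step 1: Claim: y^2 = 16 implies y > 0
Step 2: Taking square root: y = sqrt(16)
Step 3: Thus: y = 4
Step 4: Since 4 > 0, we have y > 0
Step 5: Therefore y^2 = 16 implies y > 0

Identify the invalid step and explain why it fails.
Step 2: Taking square root: y = sqrt(16)

Step 2 takes the square root and assumes the positive root only. The equation y^2 = 16 actually has two solutions: y = 4 and y = -4. The proof silently assumes y > 0 without justification, then uses this assumption to conclude y > 0, which is circular. The counterexample y = -4 shows the claim is false.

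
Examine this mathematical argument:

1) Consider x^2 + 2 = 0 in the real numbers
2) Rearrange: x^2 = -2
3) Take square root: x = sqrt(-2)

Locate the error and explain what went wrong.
Step 3: Take square root: x = sqrt(-2)

Step 3 takes the square root of -2, which is negative. In the real number system, the square root of a negative number is undefined. The equation x^2 + 2 = 0 has no real solutions. Square roots of negative numbers only exist in the complex numbers.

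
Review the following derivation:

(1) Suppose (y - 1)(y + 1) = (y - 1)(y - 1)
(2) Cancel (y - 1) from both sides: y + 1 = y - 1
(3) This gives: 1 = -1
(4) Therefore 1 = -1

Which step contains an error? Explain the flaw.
Step 2: Cancel (y - 1) from both sides: y + 1 = y - 1

Step 2 cancels (y - 1) from both sides. This is only valid if (y - 1) ≠ 0, i.e., y ≠ 1. When y = 1, both sides equal zero regardless of the other factors. The correct approach requires considering y = 1 as a separate case.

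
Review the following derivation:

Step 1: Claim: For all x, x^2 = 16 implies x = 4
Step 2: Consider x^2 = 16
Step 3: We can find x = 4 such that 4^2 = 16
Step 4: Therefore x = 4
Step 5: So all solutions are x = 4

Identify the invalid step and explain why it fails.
Step 4: Therefore x = 4

Step 4 incorrectly concludes that x = 4 is the only solution. The proof shows that x = 4 is A solution (existence), but does not show it is the ONLY solution (uniqueness). In fact, x = -4 is also a solution since (-4)^2 = 16. Finding one solution doesn't prove there are no others.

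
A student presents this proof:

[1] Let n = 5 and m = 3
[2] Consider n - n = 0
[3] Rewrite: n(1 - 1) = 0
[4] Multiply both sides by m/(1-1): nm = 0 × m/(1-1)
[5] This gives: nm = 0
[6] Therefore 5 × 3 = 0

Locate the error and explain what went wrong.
Step 4: Multiply both sides by m/(1-1): nm = 0 × m/(1-1)

Step 4 multiplies both sides by m/(1-1). However, 1-1 = 0, so this is multiplication by m/0, which is undefined. We cannot multiply by an undefined expression.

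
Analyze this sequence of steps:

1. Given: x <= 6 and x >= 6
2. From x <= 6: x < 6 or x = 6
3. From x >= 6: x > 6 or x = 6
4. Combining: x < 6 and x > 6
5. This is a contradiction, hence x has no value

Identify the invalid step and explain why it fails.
Step 4: Combining: x < 6 and x > 6

Step 4 incorrectly combines the conditions. From x <= 6 and x >= 6, the intersection is x = 6. The error treats the 'or' cases as 'and' requirements. The correct conclusion is that x = 6 is the unique solution, not that no solution exists.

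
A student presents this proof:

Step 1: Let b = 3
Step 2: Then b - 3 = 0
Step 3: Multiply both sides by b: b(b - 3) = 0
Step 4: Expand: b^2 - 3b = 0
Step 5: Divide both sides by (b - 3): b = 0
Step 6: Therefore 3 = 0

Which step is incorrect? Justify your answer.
Step 5: Divide both sides by (b - 3): b = 0

Step 5 divides both sides by (b - 3). However, since b = 3, we have (b - 3) = 0. Division by zero is undefined, making this step invalid.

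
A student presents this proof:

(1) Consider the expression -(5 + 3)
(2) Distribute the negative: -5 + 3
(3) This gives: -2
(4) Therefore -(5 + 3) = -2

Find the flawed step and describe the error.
Step 2: Distribute the negative: -5 + 3

Step 2 incorrectly distributes the negative sign. The correct distribution is -(5 + 3) = -5 - 3 = -8. The negative must be applied to both terms, not just the first. The error treats -(5 + 3) as -5 + 3, which equals -2 instead of -8.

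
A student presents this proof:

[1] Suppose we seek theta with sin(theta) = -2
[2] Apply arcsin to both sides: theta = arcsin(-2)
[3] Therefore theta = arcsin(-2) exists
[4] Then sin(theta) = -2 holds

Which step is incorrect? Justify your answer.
Step 2: Apply arcsin to both sides: theta = arcsin(-2)

Step 2 applies arcsin to -2. However, arcsin(x) is only defined for x in [-1, 1] because sin(theta) can only produce values in that range. Since |-2| > 1, arcsin(-2) is undefined. There is no angle whose sine equals -2.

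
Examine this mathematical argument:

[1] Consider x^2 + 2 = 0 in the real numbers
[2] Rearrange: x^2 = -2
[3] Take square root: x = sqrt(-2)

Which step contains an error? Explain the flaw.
Step 3: Take square root: x = sqrt(-2)

Step 3 takes the square root of -2, which is negative. In the real number system, the square root of a negative number is undefined. The equation x^2 + 2 = 0 has no real solutions. Square roots of negative numbers only exist in the complex numbers.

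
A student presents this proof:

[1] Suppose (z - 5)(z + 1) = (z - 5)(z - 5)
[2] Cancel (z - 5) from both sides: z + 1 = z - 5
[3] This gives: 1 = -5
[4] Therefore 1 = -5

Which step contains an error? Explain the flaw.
Step 2: Cancel (z - 5) from both sides: z + 1 = z - 5

Step 2 cancels (z - 5) from both sides. This is only valid if (z - 5) ≠ 0, i.e., z ≠ 5. When z = 5, both sides equal zero regardless of the other factors. The correct approach requires considering z = 5 as a separate case.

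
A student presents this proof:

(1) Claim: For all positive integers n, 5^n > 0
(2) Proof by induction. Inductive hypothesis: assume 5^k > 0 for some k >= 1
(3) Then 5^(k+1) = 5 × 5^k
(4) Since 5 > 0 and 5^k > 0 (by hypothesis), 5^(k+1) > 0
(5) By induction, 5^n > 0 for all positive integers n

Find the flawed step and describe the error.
Step 5: By induction, 5^n > 0 for all positive integers n

Step 5 concludes the proof by induction, but no base case was ever established. A valid induction proof requires: (1) a base case proving 5^1 > 0, and (2) an inductive step showing IF 5^k > 0 THEN 5^(k+1) > 0. Steps 2-4 correctly establish the inductive step, but without the base case the conclusion in step 5 does not follow.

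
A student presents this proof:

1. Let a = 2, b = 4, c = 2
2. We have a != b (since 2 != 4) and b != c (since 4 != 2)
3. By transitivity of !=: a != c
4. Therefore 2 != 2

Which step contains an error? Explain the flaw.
Step 3: By transitivity of !=: a != c

Step 3 incorrectly applies transitivity to the '!=' relation. Transitivity states: if a R b and b R c, then a R c. However, '!=' is not transitive. Counterexample: 2 != 4 and 4 != 2, but 2 = 2 (both equal 2). Transitivity holds for relations like <, <=, =, but not for !=.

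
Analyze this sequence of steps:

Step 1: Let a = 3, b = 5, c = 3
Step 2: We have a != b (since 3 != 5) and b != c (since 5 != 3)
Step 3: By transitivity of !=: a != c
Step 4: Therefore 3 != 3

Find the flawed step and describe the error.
Step 3: By transitivity of !=: a != c

Step 3 incorrectly applies transitivity to the '!=' relation. Transitivity states: if a R b and b R c, then a R c. However, '!=' is not transitive. Counterexample: 3 != 5 and 5 != 3, but 3 = 3 (both equal 3). Transitivity holds for relations like <, <=, =, but not for !=.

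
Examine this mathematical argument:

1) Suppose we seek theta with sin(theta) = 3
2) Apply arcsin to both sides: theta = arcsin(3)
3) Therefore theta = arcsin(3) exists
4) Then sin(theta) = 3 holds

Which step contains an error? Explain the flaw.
Step 2: Apply arcsin to both sides: theta = arcsin(3)

Step 2 applies arcsin to 3. However, arcsin(x) is only defined for x in [-1, 1] because sin(theta) can only produce values in that range. Since |3| > 1, arcsin(3) is undefined. There is no angle whose sine equals 3.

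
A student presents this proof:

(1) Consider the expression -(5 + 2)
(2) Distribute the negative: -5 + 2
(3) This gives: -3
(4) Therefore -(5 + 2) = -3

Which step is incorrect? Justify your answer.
Step 2: Distribute the negative: -5 + 2

Step 2 incorrectly distributes the negative sign. The correct distribution is -(5 + 2) = -5 - 2 = -7. The negative must be applied to both terms, not just the first. The error treats -(5 + 2) as -5 + 2, which equals -3 instead of -7.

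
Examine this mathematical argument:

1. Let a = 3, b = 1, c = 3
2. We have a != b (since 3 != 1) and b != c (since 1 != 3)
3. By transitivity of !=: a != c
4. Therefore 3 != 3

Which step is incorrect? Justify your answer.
Step 3: By transitivity of !=: a != c

Step 3 incorrectly applies transitivity to the '!=' relation. Transitivity states: if a R b and b R c, then a R c. However, '!=' is not transitive. Counterexample: 3 != 1 and 1 != 3, but 3 = 3 (both equal 3). Transitivity holds for relations like <, <=, =, but not for !=.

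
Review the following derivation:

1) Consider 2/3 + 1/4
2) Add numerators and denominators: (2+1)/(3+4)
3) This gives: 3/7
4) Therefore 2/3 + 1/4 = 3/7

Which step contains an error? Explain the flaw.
Step 2: Add numerators and denominators: (2+1)/(3+4)

Step 2 incorrectly adds fractions by separately adding numerators and denominators. This is wrong. The correct method requires a common denominator: 2/3 + 1/4 = (2×4 + 1×3)/(3×4) = 11/12 = 11/12. The method used gives 3/7, which is different.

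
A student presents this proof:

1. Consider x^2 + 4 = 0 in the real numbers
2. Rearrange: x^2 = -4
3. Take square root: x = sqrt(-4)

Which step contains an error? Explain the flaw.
Step 3: Take square root: x = sqrt(-4)

Step 3 takes the square root of -4, which is negative. In the real number system, the square root of a negative number is undefined. The equation x^2 + 4 = 0 has no real solutions. Square roots of negative numbers only exist in the complex numbers.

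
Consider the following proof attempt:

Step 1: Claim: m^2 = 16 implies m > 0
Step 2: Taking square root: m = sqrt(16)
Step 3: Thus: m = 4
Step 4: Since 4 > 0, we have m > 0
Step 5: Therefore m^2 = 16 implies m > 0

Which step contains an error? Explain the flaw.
Step 2: Taking square root: m = sqrt(16)

Step 2 takes the square root and assumes the positive root only. The equation m^2 = 16 actually has two solutions: m = 4 and m = -4. The proof silently assumes m > 0 without justification, then uses this assumption to conclude m > 0, which is circular. The counterexample m = -4 shows the claim is false.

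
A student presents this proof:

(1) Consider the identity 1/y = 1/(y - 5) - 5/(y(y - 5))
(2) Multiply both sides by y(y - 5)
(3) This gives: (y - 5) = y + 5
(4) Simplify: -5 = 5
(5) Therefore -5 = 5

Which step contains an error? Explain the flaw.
Step 3: This gives: (y - 5) = y + 5

Step 3 makes a sign error when clearing denominators. Multiplying -5/(y(y - 5)) by y(y - 5) gives -5, not +5. The correct result is (y - 5) = y - 5, which is trivially true, not (y - 5) = y + 5. (Step 1 is a valid identity: 1/(y - 5) - 5/(y(y - 5)) = (y - 5)/(y(y - 5)) = 1/y.)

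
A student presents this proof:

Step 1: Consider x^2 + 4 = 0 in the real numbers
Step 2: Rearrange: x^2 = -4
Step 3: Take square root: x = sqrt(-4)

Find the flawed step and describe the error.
Step 3: Take square root: x = sqrt(-4)

Step 3 takes the square root of -4, which is negative. In the real number system, the square root of a negative number is undefined. The equation x^2 + 4 = 0 has no real solutions. Square roots of negative numbers only exist in the complex numbers.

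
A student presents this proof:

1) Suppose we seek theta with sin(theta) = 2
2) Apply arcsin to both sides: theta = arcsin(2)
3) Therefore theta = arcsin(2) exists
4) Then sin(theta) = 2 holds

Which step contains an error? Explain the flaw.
Step 2: Apply arcsin to both sides: theta = arcsin(2)

Step 2 applies arcsin to 2. However, arcsin(x) is only defined for x in [-1, 1] because sin(theta) can only produce values in that range. Since |2| > 1, arcsin(2) is undefined. There is no angle whose sine equals 2.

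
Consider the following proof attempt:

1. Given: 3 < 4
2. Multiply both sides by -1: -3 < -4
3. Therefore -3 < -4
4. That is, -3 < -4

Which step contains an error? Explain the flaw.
Step 2: Multiply both sides by -1: -3 < -4

Step 2 multiplies both sides by -1 but fails to reverse the inequality sign. When multiplying (or dividing) an inequality by a negative number, the direction must be reversed. Since 3 < 4, we should get -3 > -4, i.e., -3 > -4.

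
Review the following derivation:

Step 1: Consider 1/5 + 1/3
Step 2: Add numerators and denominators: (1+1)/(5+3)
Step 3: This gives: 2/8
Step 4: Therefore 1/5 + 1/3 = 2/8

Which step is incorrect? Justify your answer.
Step 2: Add numerators and denominators: (1+1)/(5+3)

Step 2 incorrectly adds fractions by separately adding numerators and denominators. This is wrong. The correct method requires a common denominator: 1/5 + 1/3 = (1×3 + 1×5)/(5×3) = 8/15 = 8/15. The method used gives 2/8, which is different.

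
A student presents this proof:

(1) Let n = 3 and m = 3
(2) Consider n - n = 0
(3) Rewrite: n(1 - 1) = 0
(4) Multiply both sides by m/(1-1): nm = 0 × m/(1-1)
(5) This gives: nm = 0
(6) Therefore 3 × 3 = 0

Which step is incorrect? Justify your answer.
Step 4: Multiply both sides by m/(1-1): nm = 0 × m/(1-1)

Step 4 multiplies both sides by m/(1-1). However, 1-1 = 0, so this is multiplication by m/0, which is undefined. We cannot multiply by an undefined expression.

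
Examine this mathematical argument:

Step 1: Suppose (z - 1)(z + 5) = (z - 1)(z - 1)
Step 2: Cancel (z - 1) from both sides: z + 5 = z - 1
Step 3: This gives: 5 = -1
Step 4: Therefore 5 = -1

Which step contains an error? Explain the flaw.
Step 2: Cancel (z - 1) from both sides: z + 5 = z - 1

Step 2 cancels (z - 1) from both sides. This is only valid if (z - 1) ≠ 0, i.e., z ≠ 1. When z = 1, both sides equal zero regardless of the other factors. The correct approach requires considering z = 1 as a separate case.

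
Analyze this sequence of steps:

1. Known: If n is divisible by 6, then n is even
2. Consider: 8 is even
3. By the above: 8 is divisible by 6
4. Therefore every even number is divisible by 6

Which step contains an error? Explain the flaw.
Step 3: By the above: 8 is divisible by 6

Step 3 commits the fallacy of affirming the consequent. The known fact 'divisible by 6 → even' does NOT imply 'even → divisible by 6'. That would be the converse, which is false. For example, 8 is even but 8 ÷ 6 = 1.33, which is not an integer.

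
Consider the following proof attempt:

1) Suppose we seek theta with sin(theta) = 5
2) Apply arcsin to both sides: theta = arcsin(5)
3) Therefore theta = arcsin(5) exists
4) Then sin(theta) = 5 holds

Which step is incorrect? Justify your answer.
Step 2: Apply arcsin to both sides: theta = arcsin(5)

Step 2 applies arcsin to 5. However, arcsin(x) is only defined for x in [-1, 1] because sin(theta) can only produce values in that range. Since |5| > 1, arcsin(5) is undefined. There is no angle whose sine equals 5.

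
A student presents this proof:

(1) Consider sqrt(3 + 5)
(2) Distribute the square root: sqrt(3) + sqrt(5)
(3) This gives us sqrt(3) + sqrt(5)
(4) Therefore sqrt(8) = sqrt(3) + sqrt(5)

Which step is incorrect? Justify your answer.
Step 2: Distribute the square root: sqrt(3) + sqrt(5)

Step 2 incorrectly 'distributes' the square root over addition. The square root function does not distribute: sqrt(a + b) ≠ sqrt(a) + sqrt(b). In fact, sqrt(3 + 5) = sqrt(8) ≈ 2.8284, while sqrt(3) + sqrt(5) ≈ 3.9681.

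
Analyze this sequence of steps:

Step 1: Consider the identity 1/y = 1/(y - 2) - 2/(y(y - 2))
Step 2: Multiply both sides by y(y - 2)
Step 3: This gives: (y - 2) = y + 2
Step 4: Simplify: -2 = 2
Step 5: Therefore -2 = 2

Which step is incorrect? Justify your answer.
Step 3: This gives: (y - 2) = y + 2

Step 3 makes a sign error when clearing denominators. Multiplying -2/(y(y - 2)) by y(y - 2) gives -2, not +2. The correct result is (y - 2) = y - 2, which is trivially true, not (y - 2) = y + 2. (Step 1 is a valid identity: 1/(y - 2) - 2/(y(y - 2)) = (y - 2)/(y(y - 2)) = 1/y.)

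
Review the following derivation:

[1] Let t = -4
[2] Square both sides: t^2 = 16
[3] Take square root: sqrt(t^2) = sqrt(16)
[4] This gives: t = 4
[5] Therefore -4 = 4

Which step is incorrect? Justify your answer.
Step 4: This gives: t = 4

Step 4 incorrectly states that sqrt(t^2) = t. The correct identity is sqrt(t^2) = |t|. Since t = -4 < 0, we have sqrt(t^2) = |-4| = 4, not t = -4.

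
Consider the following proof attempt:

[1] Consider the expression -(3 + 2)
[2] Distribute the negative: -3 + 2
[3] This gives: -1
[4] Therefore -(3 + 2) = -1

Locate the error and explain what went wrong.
Step 2: Distribute the negative: -3 + 2

Step 2 incorrectly distributes the negative sign. The correct distribution is -(3 + 2) = -3 - 2 = -5. The negative must be applied to both terms, not just the first. The error treats -(3 + 2) as -3 + 2, which equals -1 instead of -5.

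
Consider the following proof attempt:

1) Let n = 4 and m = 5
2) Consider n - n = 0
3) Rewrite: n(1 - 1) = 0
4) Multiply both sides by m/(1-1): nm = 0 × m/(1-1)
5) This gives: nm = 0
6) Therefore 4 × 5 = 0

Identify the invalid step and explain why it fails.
Step 4: Multiply both sides by m/(1-1): nm = 0 × m/(1-1)

Step 4 multiplies both sides by m/(1-1). However, 1-1 = 0, so this is multiplication by m/0, which is undefined. We cannot multiply by an undefined expression.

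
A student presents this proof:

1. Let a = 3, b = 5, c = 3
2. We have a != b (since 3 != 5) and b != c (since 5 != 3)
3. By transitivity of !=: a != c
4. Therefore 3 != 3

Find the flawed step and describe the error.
Step 3: By transitivity of !=: a != c

Step 3 incorrectly applies transitivity to the '!=' relation. Transitivity states: if a R b and b R c, then a R c. However, '!=' is not transitive. Counterexample: 3 != 5 and 5 != 3, but 3 = 3 (both equal 3). Transitivity holds for relations like <, <=, =, but not for !=.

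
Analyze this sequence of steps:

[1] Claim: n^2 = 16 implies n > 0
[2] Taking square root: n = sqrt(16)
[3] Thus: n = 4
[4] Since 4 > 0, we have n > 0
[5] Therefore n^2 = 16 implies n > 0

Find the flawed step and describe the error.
Step 2: Taking square root: n = sqrt(16)

Step 2 takes the square root and assumes the positive root only. The equation n^2 = 16 actually has two solutions: n = 4 and n = -4. The proof silently assumes n > 0 without justification, then uses this assumption to conclude n > 0, which is circular. The counterexample n = -4 shows the claim is false.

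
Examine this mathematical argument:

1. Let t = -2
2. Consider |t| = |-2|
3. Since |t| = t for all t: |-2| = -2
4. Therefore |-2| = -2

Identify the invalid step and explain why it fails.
Step 3: Since |t| = t for all t: |-2| = -2

Step 3 incorrectly states that |t| = t for all t. The correct definition is |t| = t when t >= 0, and |t| = -t when t < 0. Since -2 < 0, we have |-2| = -(-2) = 2, not -2.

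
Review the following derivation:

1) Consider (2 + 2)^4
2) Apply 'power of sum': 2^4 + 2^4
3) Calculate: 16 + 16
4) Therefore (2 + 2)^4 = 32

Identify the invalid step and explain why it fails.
Step 2: Apply 'power of sum': 2^4 + 2^4

Step 2 incorrectly applies a non-existent rule '(a+b)^n = a^n + b^n'. This is false in general. The correct expansion uses the binomial theorem. The actual value is (2 + 2)^4 = 4^4 = 256, not 32.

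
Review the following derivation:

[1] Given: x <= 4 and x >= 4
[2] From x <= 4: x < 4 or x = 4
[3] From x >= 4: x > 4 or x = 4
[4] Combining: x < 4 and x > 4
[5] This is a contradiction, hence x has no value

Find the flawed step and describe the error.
Step 4: Combining: x < 4 and x > 4

Step 4 incorrectly combines the conditions. From x <= 4 and x >= 4, the intersection is x = 4. The error treats the 'or' cases as 'and' requirements. The correct conclusion is that x = 4 is the unique solution, not that no solution exists.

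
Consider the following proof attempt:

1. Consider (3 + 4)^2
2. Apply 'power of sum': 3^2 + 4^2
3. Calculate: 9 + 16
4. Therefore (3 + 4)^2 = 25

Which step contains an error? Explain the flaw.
Step 2: Apply 'power of sum': 3^2 + 4^2

Step 2 incorrectly applies a non-existent rule '(a+b)^n = a^n + b^n'. This is false in general. The correct expansion uses the binomial theorem. The actual value is (3 + 4)^2 = 7^2 = 49, not 25.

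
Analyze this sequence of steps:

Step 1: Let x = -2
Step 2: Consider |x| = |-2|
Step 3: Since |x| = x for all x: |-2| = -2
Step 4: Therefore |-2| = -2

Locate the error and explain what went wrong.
Step 3: Since |x| = x for all x: |-2| = -2

Step 3 incorrectly states that |x| = x for all x. The correct definition is |x| = x when x >= 0, and |x| = -x when x < 0. Since -2 < 0, we have |-2| = -(-2) = 2, not -2.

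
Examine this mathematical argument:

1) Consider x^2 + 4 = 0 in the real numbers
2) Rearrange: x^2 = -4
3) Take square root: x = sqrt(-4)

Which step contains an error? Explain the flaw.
Step 3: Take square root: x = sqrt(-4)

Step 3 takes the square root of -4, which is negative. In the real number system, the square root of a negative number is undefined. The equation x^2 + 4 = 0 has no real solutions. Square roots of negative numbers only exist in the complex numbers.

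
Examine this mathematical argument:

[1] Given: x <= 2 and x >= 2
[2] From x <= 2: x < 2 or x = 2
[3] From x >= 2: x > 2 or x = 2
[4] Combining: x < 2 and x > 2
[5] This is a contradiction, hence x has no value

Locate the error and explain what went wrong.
Step 4: Combining: x < 2 and x > 2

Step 4 incorrectly combines the conditions. From x <= 2 and x >= 2, the intersection is x = 2. The error treats the 'or' cases as 'and' requirements. The correct conclusion is that x = 2 is the unique solution, not that no solution exists.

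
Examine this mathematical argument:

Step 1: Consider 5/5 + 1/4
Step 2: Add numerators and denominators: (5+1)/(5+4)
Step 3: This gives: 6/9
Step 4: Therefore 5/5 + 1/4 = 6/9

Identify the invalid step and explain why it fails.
Step 2: Add numerators and denominators: (5+1)/(5+4)

Step 2 incorrectly adds fractions by separately adding numerators and denominators. This is wrong. The correct method requires a common denominator: 5/5 + 1/4 = (5×4 + 1×5)/(5×4) = 25/20 = 5/4. The method used gives 6/9, which is different.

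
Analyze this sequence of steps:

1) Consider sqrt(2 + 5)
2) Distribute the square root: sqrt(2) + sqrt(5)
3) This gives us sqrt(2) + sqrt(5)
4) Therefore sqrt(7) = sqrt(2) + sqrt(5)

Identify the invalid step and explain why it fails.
Step 2: Distribute the square root: sqrt(2) + sqrt(5)

Step 2 incorrectly 'distributes' the square root over addition. The square root function does not distribute: sqrt(a + b) ≠ sqrt(a) + sqrt(b). In fact, sqrt(2 + 5) = sqrt(7) ≈ 2.6458, while sqrt(2) + sqrt(5) ≈ 3.6503.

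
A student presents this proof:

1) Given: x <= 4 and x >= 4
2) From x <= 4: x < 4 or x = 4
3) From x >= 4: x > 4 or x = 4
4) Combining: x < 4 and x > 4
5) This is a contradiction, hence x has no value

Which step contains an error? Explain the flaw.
Step 4: Combining: x < 4 and x > 4

Step 4 incorrectly combines the conditions. From x <= 4 and x >= 4, the intersection is x = 4. The error treats the 'or' cases as 'and' requirements. The correct conclusion is that x = 4 is the unique solution, not that no solution exists.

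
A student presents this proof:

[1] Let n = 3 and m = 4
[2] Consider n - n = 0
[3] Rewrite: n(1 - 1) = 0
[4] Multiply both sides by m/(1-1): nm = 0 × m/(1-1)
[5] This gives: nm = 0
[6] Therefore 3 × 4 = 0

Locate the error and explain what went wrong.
Step 4: Multiply both sides by m/(1-1): nm = 0 × m/(1-1)

Step 4 multiplies both sides by m/(1-1). However, 1-1 = 0, so this is multiplication by m/0, which is undefined. We cannot multiply by an undefined expression.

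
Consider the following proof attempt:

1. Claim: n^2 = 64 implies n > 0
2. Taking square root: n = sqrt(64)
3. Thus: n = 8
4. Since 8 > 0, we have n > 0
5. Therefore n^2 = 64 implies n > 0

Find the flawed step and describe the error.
Step 2: Taking square root: n = sqrt(64)

Step 2 takes the square root and assumes the positive root only. The equation n^2 = 64 actually has two solutions: n = 8 and n = -8. The proof silently assumes n > 0 without justification, then uses this assumption to conclude n > 0, which is circular. The counterexample n = -8 shows the claim is false.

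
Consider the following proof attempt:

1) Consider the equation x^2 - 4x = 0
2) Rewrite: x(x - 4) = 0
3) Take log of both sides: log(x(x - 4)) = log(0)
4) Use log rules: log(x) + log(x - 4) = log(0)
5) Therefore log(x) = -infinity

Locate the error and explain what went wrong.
Step 3: Take log of both sides: log(x(x - 4)) = log(0)

Step 3 takes the logarithm of both sides, resulting in log(0) on the right side. The logarithm is only defined for positive numbers; log(0) is undefined (approaches negative infinity). This operation is invalid.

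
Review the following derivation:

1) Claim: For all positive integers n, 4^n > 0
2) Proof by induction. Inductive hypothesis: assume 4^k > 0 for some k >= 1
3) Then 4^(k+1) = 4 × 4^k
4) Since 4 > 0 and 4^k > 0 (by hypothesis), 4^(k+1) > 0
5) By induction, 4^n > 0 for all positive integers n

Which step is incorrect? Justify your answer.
Step 5: By induction, 4^n > 0 for all positive integers n

Step 5 concludes the proof by induction, but no base case was ever established. A valid induction proof requires: (1) a base case proving 4^1 > 0, and (2) an inductive step showing IF 4^k > 0 THEN 4^(k+1) > 0. Steps 2-4 correctly establish the inductive step, but without the base case the conclusion in step 5 does not follow.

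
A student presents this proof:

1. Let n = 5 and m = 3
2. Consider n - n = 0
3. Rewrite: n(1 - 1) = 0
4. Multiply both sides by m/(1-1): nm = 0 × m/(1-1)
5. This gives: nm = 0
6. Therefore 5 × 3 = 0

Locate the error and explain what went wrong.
Step 4: Multiply both sides by m/(1-1): nm = 0 × m/(1-1)

Step 4 multiplies both sides by m/(1-1). However, 1-1 = 0, so this is multiplication by m/0, which is undefined. We cannot multiply by an undefined expression.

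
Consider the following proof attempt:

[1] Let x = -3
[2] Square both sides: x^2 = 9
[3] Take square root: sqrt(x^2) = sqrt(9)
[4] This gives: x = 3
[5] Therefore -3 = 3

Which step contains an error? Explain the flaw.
Step 4: This gives: x = 3

Step 4 incorrectly states that sqrt(x^2) = x. The correct identity is sqrt(x^2) = |x|. Since x = -3 < 0, we have sqrt(x^2) = |-3| = 3, not x = -3.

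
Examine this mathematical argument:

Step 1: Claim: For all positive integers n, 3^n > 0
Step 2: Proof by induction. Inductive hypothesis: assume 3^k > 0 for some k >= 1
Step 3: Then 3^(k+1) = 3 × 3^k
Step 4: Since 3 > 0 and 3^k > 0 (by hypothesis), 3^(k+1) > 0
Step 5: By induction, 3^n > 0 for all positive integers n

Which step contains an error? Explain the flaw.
Step 5: By induction, 3^n > 0 for all positive integers n

Step 5 concludes the proof by induction, but no base case was ever established. A valid induction proof requires: (1) a base case proving 3^1 > 0, and (2) an inductive step showing IF 3^k > 0 THEN 3^(k+1) > 0. Steps 2-4 correctly establish the inductive step, but without the base case the conclusion in step 5 does not follow.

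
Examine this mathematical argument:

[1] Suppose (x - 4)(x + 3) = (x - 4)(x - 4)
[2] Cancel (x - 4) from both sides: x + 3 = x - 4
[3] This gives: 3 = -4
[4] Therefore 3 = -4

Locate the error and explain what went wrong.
Step 2: Cancel (x - 4) from both sides: x + 3 = x - 4

Step 2 cancels (x - 4) from both sides. This is only valid if (x - 4) ≠ 0, i.e., x ≠ 4. When x = 4, both sides equal zero regardless of the other factors. The correct approach requires considering x = 4 as a separate case.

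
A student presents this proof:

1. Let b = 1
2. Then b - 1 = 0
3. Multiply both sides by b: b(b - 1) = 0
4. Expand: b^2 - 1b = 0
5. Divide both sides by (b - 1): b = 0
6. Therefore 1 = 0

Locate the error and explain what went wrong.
Step 5: Divide both sides by (b - 1): b = 0

Step 5 divides both sides by (b - 1). However, since b = 1, we have (b - 1) = 0. Division by zero is undefined, making this step invalid.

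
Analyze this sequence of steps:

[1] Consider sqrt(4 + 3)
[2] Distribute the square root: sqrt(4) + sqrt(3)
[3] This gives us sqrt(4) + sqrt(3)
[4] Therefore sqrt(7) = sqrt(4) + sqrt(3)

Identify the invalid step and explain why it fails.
Step 2: Distribute the square root: sqrt(4) + sqrt(3)

Step 2 incorrectly 'distributes' the square root over addition. The square root function does not distribute: sqrt(a + b) ≠ sqrt(a) + sqrt(b). In fact, sqrt(4 + 3) = sqrt(7) ≈ 2.6458, while sqrt(4) + sqrt(3) ≈ 3.7321.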